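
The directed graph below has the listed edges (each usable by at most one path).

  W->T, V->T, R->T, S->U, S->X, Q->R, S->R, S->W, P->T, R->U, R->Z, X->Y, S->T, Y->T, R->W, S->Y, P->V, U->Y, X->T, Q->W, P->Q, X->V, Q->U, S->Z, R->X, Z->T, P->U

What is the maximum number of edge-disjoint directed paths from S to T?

Assign every edge capacity 1; by Menger, the answer equals the max flow.
Path S→T (+1); total 1.
Path S→R→T (+1); total 2.
Path S→W→T (+1); total 3.
Path S→X→T (+1); total 4.
Path S→Y→T (+1); total 5.
Path S→Z→T (+1); total 6.
No residual S→T path; max flow = 6.
Certifying cut of size 6: {S→R, S→T, S→W, S→X, S→Z, Y→T}.

6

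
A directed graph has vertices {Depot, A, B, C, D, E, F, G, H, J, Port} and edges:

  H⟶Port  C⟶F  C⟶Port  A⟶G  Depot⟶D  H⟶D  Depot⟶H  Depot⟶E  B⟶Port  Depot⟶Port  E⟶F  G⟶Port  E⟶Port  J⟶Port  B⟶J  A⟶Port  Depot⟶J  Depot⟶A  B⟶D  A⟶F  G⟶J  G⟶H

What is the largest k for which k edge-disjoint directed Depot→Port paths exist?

Assign every edge capacity 1; by Menger, the answer equals the max flow.
Path Depot→Port (+1); total 1.
Path Depot→A→Port (+1); total 2.
Path Depot→E→Port (+1); total 3.
Path Depot→H→Port (+1); total 4.
Path Depot→J→Port (+1); total 5.
No residual Depot→Port path; max flow = 5.
Certifying cut of size 5: {Depot→A, Depot→E, Depot→H, Depot→J, Depot→Port}.

5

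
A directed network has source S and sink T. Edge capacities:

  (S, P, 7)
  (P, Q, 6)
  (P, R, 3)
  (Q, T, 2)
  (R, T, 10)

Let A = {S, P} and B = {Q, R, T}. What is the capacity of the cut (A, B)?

9

Edges leaving {S, P}: P→Q (6), P→R (3).
Cut capacity = 6 + 3 = 9.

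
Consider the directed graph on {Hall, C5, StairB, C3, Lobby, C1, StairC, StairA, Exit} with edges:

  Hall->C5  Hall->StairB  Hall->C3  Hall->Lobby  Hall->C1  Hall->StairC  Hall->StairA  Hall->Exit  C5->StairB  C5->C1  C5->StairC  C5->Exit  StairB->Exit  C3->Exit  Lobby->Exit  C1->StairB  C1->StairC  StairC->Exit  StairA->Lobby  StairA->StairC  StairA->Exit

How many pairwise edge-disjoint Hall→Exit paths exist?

Assign every edge capacity 1; by Menger, the answer equals the max flow.
Path Hall→Exit (+1); total 1.
Path Hall→C5→Exit (+1); total 2.
Path Hall→StairB→Exit (+1); total 3.
Path Hall→C3→Exit (+1); total 4.
Path Hall→Lobby→Exit (+1); total 5.
Path Hall→StairC→Exit (+1); total 6.
Path Hall→StairA→Exit (+1); total 7.
No residual Hall→Exit path; max flow = 7.
Certifying cut of size 7: {Hall→C3, Hall→C5, Hall→Exit, Hall→Lobby, Hall→StairA, StairB→Exit, StairC→Exit}.

7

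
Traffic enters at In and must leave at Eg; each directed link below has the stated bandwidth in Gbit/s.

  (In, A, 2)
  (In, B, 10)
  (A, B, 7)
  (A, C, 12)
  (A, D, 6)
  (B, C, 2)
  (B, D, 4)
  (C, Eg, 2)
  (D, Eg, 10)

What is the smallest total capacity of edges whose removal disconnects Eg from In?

8

Augment In→A→C→Eg: bottleneck 2, flow now 2.
Augment In→B→D→Eg: bottleneck 4, flow now 6.
Augment In→B→C→A→D→Eg: bottleneck 2, flow now 8. (uses reverse residual edge)
No augmenting path remains; maximum flow = 8.
By max-flow min-cut, the minimum cut capacity equals the max flow.
In the residual graph, reachable from In: {In, B}.
Min-cut edges: In→A (2), B→C (2), B→D (4); capacity 2 + 2 + 4 = 8.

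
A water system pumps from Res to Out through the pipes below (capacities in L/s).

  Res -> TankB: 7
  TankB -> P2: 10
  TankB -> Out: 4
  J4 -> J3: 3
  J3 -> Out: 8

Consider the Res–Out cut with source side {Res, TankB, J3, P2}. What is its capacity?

Edges leaving {Res, TankB, J3, P2}: TankB→Out (4), J3→Out (8).
Cut capacity = 4 + 8 = 12.

12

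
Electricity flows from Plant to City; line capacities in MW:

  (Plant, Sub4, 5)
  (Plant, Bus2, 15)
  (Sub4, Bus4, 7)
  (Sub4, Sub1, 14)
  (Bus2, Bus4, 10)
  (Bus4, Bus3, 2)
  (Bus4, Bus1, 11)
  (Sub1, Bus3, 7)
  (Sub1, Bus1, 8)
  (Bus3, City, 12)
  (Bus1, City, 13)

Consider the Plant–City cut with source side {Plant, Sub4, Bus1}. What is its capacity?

Edges leaving {Plant, Sub4, Bus1}: Plant→Bus2 (15), Sub4→Bus4 (7), Sub4→Sub1 (14), Bus1→City (13).
Cut capacity = 15 + 7 + 14 + 13 = 49.

49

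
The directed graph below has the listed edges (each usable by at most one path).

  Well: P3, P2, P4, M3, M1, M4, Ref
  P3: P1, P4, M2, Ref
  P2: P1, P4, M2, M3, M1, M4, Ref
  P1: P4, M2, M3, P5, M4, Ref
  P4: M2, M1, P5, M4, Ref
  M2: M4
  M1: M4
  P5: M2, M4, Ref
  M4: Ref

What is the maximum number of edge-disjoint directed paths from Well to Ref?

5

Assign every edge capacity 1; by Menger, the answer equals the max flow.
Path Well→Ref (+1); total 1.
Path Well→P3→Ref (+1); total 2.
Path Well→P2→Ref (+1); total 3.
Path Well→P4→Ref (+1); total 4.
Path Well→M4→Ref (+1); total 5.
No residual Well→Ref path; max flow = 5.
Certifying cut of size 5: {M4→Ref, Well→P2, Well→P3, Well→P4, Well→Ref}.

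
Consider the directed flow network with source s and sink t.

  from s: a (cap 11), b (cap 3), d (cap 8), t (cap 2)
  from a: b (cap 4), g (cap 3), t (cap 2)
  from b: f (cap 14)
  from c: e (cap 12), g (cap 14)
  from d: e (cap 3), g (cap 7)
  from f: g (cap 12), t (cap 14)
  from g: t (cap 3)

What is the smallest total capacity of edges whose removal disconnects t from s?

14

Augment s→t: bottleneck 2, flow now 2.
Augment s→a→t: bottleneck 2, flow now 4.
Augment s→a→g→t: bottleneck 3, flow now 7.
Augment s→b→f→t: bottleneck 3, flow now 10.
Augment s→a→b→f→t: bottleneck 4, flow now 14.
No augmenting path remains; maximum flow = 14.
By max-flow min-cut, the minimum cut capacity equals the max flow.
In the residual graph, reachable from s: {s, a, d, e, g}.
Min-cut edges: s→b (3), s→t (2), a→b (4), a→t (2), g→t (3); capacity 3 + 2 + 4 + 2 + 3 = 14.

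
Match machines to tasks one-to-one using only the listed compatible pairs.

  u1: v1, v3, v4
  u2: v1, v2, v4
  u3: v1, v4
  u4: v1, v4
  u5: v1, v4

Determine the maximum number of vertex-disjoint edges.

4

Unit-capacity flow: source→left, listed edges, right→sink; max matching = max flow.
Augmenting path u1→v1 (+1); matched 1.
Augmenting path u2→v2 (+1); matched 2.
Augmenting path u3→v4 (+1); matched 3.
Augmenting path u4→v1→u1→v3 (+1); matched 4.
No augmenting path remains; maximum matching = 4.
König certificate: {u1, u2, v1, v4} is a vertex cover of size 4 (every listed pair touches it), so no matching can be larger.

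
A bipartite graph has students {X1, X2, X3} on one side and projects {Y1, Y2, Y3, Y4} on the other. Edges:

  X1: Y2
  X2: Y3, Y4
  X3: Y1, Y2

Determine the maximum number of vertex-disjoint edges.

3

Unit-capacity flow: source→left, listed edges, right→sink; max matching = max flow.
Augmenting path X1→Y2 (+1); matched 1.
Augmenting path X2→Y3 (+1); matched 2.
Augmenting path X3→Y1 (+1); matched 3.
No augmenting path remains; maximum matching = 3.
König certificate: {X1, X2, X3} is a vertex cover of size 3 (every listed pair touches it), so no matching can be larger.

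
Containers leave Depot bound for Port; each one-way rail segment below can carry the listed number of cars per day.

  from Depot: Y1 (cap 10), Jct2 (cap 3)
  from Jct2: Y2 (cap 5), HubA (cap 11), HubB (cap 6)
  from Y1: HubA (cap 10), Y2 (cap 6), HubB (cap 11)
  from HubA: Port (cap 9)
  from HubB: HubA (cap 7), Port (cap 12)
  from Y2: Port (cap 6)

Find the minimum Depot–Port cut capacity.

13

Augment Depot→Jct2→HubA→Port: bottleneck 3, flow now 3.
Augment Depot→Y1→HubA→Port: bottleneck 6, flow now 9.
Augment Depot→Y1→HubB→Port: bottleneck 4, flow now 13.
No augmenting path remains; maximum flow = 13.
By max-flow min-cut, the minimum cut capacity equals the max flow.
In the residual graph, reachable from Depot: {Depot}.
Min-cut edges: Depot→Jct2 (3), Depot→Y1 (10); capacity 3 + 10 = 13.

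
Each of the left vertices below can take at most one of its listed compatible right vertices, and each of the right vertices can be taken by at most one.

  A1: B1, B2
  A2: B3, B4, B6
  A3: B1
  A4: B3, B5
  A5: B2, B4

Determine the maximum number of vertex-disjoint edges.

Unit-capacity flow: source→left, listed edges, right→sink; max matching = max flow.
Augmenting path A1→B1 (+1); matched 1.
Augmenting path A2→B3 (+1); matched 2.
Augmenting path A4→B5 (+1); matched 3.
Augmenting path A5→B2 (+1); matched 4.
Augmenting path A3→B1→A1→B2→A5→B4 (+1); matched 5.
No augmenting path remains; maximum matching = 5.
König certificate: {A1, A2, A3, A4, A5} is a vertex cover of size 5 (every listed pair touches it), so no matching can be larger.

5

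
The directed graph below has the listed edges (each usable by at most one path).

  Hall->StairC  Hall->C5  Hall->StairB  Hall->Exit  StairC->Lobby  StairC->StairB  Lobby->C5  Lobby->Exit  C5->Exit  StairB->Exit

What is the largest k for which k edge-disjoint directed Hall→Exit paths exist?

4

Assign every edge capacity 1; by Menger, the answer equals the max flow.
Path Hall→Exit (+1); total 1.
Path Hall→C5→Exit (+1); total 2.
Path Hall→StairB→Exit (+1); total 3.
Path Hall→StairC→Lobby→Exit (+1); total 4.
No residual Hall→Exit path; max flow = 4.
Certifying cut of size 4: {Hall→C5, Hall→Exit, Hall→StairB, Hall→StairC}.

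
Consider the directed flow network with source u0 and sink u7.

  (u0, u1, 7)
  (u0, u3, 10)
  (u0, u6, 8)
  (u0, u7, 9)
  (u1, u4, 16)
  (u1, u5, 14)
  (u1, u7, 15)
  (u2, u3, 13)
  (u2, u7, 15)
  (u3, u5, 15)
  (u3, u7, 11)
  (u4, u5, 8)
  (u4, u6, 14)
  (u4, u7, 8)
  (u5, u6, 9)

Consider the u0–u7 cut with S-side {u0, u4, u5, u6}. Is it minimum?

No — its capacity is 34, but the minimum cut has capacity 26.

Given cut capacity: 7 + 10 + 9 + 8 = 34.
Augment u0→u7: bottleneck 9, flow now 9.
Augment u0→u1→u7: bottleneck 7, flow now 16.
Augment u0→u3→u7: bottleneck 10, flow now 26.
No augmenting path remains; maximum flow = 26.
In the residual graph, reachable from u0: {u0, u6}.
Min-cut edges: u0→u1 (7), u0→u3 (10), u0→u7 (9); capacity 7 + 10 + 9 = 26.
Cut capacity 34 exceeds the max flow 26, so it is not minimum.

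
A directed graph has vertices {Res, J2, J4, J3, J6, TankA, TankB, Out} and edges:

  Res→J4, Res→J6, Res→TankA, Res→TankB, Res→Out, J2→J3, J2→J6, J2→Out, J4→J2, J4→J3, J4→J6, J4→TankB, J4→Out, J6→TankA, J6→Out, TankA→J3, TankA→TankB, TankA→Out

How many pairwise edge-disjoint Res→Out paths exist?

Assign every edge capacity 1; by Menger, the answer equals the max flow.
Path Res→Out (+1); total 1.
Path Res→J4→Out (+1); total 2.
Path Res→J6→Out (+1); total 3.
Path Res→TankA→Out (+1); total 4.
No residual Res→Out path; max flow = 4.
Certifying cut of size 4: {Res→J4, Res→J6, Res→Out, Res→TankA}.

4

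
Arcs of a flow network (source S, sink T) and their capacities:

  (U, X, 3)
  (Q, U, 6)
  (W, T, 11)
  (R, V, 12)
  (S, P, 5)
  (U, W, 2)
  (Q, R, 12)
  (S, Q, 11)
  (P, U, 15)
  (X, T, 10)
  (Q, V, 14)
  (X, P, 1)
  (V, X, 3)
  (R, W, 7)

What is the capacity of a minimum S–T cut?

Augment S→P→U→W→T: bottleneck 2, flow now 2.
Augment S→P→U→X→T: bottleneck 3, flow now 5.
Augment S→Q→R→W→T: bottleneck 7, flow now 12.
Augment S→Q→V→X→T: bottleneck 3, flow now 15.
No augmenting path remains; maximum flow = 15.
By max-flow min-cut, the minimum cut capacity equals the max flow.
In the residual graph, reachable from S: {S, P, Q, R, U, V}.
Min-cut edges: R→W (7), U→W (2), U→X (3), V→X (3); capacity 7 + 2 + 3 + 3 = 15.

15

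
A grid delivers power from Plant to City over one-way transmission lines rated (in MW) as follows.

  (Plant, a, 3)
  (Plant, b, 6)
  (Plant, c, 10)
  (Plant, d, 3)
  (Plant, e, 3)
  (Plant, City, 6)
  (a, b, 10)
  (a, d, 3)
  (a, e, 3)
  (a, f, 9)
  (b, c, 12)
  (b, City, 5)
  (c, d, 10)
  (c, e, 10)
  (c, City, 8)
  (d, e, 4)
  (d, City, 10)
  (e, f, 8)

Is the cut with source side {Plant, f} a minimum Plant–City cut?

Given cut capacity: 3 + 6 + 10 + 3 + 3 + 6 = 31.
Augment Plant→City: bottleneck 6, flow now 6.
Augment Plant→b→City: bottleneck 5, flow now 11.
Augment Plant→c→City: bottleneck 8, flow now 19.
Augment Plant→d→City: bottleneck 3, flow now 22.
Augment Plant→a→d→City: bottleneck 3, flow now 25.
Augment Plant→c→d→City: bottleneck 2, flow now 27.
Augment Plant→b→c→d→City: bottleneck 1, flow now 28.
No augmenting path remains; maximum flow = 28.
In the residual graph, reachable from Plant: {Plant, e, f}.
Min-cut edges: Plant→a (3), Plant→b (6), Plant→c (10), Plant→d (3), Plant→City (6); capacity 3 + 6 + 10 + 3 + 6 = 28.
Cut capacity 31 exceeds the max flow 28, so it is not minimum.

No — its capacity is 31, but the minimum cut has capacity 28.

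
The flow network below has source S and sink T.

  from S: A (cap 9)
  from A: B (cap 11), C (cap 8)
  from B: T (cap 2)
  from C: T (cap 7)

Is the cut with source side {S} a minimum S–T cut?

Given cut capacity: 9 = 9.
Augment S→A→B→T: bottleneck 2, flow now 2.
Augment S→A→C→T: bottleneck 7, flow now 9.
No augmenting path remains; maximum flow = 9.
Cut capacity 9 equals the max flow, so it is a minimum cut.

Yes — it is a minimum cut (capacity 9).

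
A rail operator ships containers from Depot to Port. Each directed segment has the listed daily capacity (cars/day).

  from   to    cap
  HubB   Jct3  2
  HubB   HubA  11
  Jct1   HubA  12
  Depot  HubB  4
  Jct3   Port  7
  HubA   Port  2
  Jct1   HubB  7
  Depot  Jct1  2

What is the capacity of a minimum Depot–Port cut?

Augment Depot→HubB→Jct3→Port: bottleneck 2, flow now 2.
Augment Depot→HubB→HubA→Port: bottleneck 2, flow now 4.
No augmenting path remains; maximum flow = 4.
By max-flow min-cut, the minimum cut capacity equals the max flow.
In the residual graph, reachable from Depot: {Depot, HubB, Jct1, HubA}.
Min-cut edges: HubB→Jct3 (2), HubA→Port (2); capacity 2 + 2 = 4.

4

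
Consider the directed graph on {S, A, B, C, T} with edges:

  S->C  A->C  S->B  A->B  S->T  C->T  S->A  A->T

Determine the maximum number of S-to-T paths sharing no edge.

3

Assign every edge capacity 1; by Menger, the answer equals the max flow.
Path S→T (+1); total 1.
Path S→A→T (+1); total 2.
Path S→C→T (+1); total 3.
No residual S→T path; max flow = 3.
Certifying cut of size 3: {S→A, S→C, S→T}.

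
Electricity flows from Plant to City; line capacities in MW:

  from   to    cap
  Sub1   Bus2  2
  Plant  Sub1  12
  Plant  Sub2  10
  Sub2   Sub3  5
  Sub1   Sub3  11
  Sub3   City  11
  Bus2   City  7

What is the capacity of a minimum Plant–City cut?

13

Augment Plant→Sub1→Bus2→City: bottleneck 2, flow now 2.
Augment Plant→Sub1→Sub3→City: bottleneck 10, flow now 12.
Augment Plant→Sub2→Sub3→City: bottleneck 1, flow now 13.
No augmenting path remains; maximum flow = 13.
By max-flow min-cut, the minimum cut capacity equals the max flow.
In the residual graph, reachable from Plant: {Plant, Sub1, Sub2, Sub3}.
Min-cut edges: Sub1→Bus2 (2), Sub3→City (11); capacity 2 + 11 = 13.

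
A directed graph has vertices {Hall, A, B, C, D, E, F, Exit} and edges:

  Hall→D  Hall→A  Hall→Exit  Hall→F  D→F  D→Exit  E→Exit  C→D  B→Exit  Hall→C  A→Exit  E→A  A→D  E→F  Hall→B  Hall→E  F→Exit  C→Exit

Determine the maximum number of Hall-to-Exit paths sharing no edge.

7

Assign every edge capacity 1; by Menger, the answer equals the max flow.
Path Hall→Exit (+1); total 1.
Path Hall→A→Exit (+1); total 2.
Path Hall→B→Exit (+1); total 3.
Path Hall→C→Exit (+1); total 4.
Path Hall→D→Exit (+1); total 5.
Path Hall→E→Exit (+1); total 6.
Path Hall→F→Exit (+1); total 7.
No residual Hall→Exit path; max flow = 7.
Certifying cut of size 7: {Hall→A, Hall→B, Hall→C, Hall→D, Hall→E, Hall→Exit, Hall→F}.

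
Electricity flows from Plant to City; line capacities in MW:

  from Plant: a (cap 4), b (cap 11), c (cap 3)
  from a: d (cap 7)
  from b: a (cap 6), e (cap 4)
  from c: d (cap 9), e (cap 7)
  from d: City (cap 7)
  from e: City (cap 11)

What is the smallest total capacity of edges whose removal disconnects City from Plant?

Augment Plant→a→d→City: bottleneck 4, flow now 4.
Augment Plant→b→e→City: bottleneck 4, flow now 8.
Augment Plant→c→d→City: bottleneck 3, flow now 11.
Augment Plant→b→a→d→c→e→City: bottleneck 3, flow now 14. (uses reverse residual edge)
No augmenting path remains; maximum flow = 14.
By max-flow min-cut, the minimum cut capacity equals the max flow.
In the residual graph, reachable from Plant: {Plant, a, b}.
Min-cut edges: Plant→c (3), a→d (7), b→e (4); capacity 3 + 7 + 4 = 14.

14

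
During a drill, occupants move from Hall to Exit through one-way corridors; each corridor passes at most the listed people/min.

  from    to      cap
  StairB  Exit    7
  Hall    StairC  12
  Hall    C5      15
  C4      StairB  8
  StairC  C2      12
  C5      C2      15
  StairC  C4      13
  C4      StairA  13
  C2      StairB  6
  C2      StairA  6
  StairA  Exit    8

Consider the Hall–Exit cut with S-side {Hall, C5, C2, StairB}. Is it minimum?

No — its capacity is 25, but the minimum cut has capacity 15.

Given cut capacity: 12 + 6 + 7 = 25.
Augment Hall→StairC→C4→StairB→Exit: bottleneck 7, flow now 7.
Augment Hall→StairC→C4→StairA→Exit: bottleneck 5, flow now 12.
Augment Hall→C5→C2→StairA→Exit: bottleneck 3, flow now 15.
No augmenting path remains; maximum flow = 15.
In the residual graph, reachable from Hall: {Hall, StairC, C5, C4, C2, StairB, StairA}.
Min-cut edges: StairB→Exit (7), StairA→Exit (8); capacity 7 + 8 = 15.
Cut capacity 25 exceeds the max flow 15, so it is not minimum.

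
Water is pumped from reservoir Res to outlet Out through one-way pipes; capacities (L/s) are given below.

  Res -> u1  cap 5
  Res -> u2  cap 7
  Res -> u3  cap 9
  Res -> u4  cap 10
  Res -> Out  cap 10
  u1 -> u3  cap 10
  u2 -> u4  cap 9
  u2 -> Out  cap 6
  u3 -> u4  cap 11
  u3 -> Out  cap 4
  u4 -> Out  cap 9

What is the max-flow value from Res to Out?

Augment Res→Out: bottleneck 10, flow now 10.
Augment Res→u2→Out: bottleneck 6, flow now 16.
Augment Res→u3→Out: bottleneck 4, flow now 20.
Augment Res→u4→Out: bottleneck 9, flow now 29.
No augmenting path remains; maximum flow = 29.
In the residual graph, reachable from Res: {Res, u1, u2, u3, u4}.
Min-cut edges: Res→Out (10), u2→Out (6), u3→Out (4), u4→Out (9); capacity 10 + 6 + 4 + 9 = 29.
This cut is saturated, so no flow can exceed 29.

29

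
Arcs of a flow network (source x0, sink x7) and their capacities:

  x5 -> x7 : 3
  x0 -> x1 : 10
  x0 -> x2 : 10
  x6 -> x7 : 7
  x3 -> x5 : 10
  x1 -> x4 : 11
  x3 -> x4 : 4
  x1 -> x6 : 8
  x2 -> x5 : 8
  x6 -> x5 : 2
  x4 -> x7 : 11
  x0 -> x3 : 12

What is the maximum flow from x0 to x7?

Augment x0→x1→x4→x7: bottleneck 10, flow now 10.
Augment x0→x2→x5→x7: bottleneck 3, flow now 13.
Augment x0→x3→x4→x7: bottleneck 1, flow now 14.
Augment x0→x3→x4→x1→x6→x7: bottleneck 3, flow now 17. (uses reverse residual edge)
No augmenting path remains; maximum flow = 17.
In the residual graph, reachable from x0: {x0, x2, x3, x5}.
Min-cut edges: x0→x1 (10), x3→x4 (4), x5→x7 (3); capacity 10 + 4 + 3 = 17.
This cut is saturated, so no flow can exceed 17.

17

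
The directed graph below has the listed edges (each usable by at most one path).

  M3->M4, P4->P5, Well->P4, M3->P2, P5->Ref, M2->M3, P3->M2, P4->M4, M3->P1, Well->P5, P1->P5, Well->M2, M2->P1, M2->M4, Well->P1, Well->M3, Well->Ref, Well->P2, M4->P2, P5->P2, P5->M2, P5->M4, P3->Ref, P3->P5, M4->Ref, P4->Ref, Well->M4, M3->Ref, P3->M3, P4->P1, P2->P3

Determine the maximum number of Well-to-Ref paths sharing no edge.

6

Assign every edge capacity 1; by Menger, the answer equals the max flow.
Path Well→Ref (+1); total 1.
Path Well→P4→Ref (+1); total 2.
Path Well→P5→Ref (+1); total 3.
Path Well→M3→Ref (+1); total 4.
Path Well→M4→Ref (+1); total 5.
Path Well→P2→P3→Ref (+1); total 6.
No residual Well→Ref path; max flow = 6.
Certifying cut of size 6: {M3→Ref, M4→Ref, P2→P3, P5→Ref, Well→P4, Well→Ref}.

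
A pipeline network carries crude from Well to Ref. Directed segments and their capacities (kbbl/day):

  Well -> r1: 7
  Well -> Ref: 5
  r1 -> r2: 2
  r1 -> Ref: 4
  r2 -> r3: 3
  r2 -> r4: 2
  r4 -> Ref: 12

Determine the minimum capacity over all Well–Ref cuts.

Augment Well→Ref: bottleneck 5, flow now 5.
Augment Well→r1→Ref: bottleneck 4, flow now 9.
Augment Well→r1→r2→r4→Ref: bottleneck 2, flow now 11.
No augmenting path remains; maximum flow = 11.
By max-flow min-cut, the minimum cut capacity equals the max flow.
In the residual graph, reachable from Well: {Well, r1}.
Min-cut edges: Well→Ref (5), r1→r2 (2), r1→Ref (4); capacity 5 + 2 + 4 = 11.

11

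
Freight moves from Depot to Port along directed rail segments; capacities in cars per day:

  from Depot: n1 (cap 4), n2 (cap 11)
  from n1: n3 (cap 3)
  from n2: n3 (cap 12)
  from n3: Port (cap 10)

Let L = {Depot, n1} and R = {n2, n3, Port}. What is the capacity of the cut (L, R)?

14

Edges leaving {Depot, n1}: Depot→n2 (11), n1→n3 (3).
Cut capacity = 11 + 3 = 14.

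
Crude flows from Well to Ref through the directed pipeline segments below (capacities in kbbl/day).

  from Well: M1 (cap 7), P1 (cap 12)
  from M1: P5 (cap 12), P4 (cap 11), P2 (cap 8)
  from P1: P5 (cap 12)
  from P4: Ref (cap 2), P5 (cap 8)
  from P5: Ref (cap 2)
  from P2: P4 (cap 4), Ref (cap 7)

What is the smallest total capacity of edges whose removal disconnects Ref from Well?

9

Augment Well→M1→P4→Ref: bottleneck 2, flow now 2.
Augment Well→M1→P5→Ref: bottleneck 2, flow now 4.
Augment Well→M1→P2→Ref: bottleneck 3, flow now 7.
Augment Well→P1→P5→M1→P2→Ref: bottleneck 2, flow now 9. (uses reverse residual edge)
No augmenting path remains; maximum flow = 9.
By max-flow min-cut, the minimum cut capacity equals the max flow.
In the residual graph, reachable from Well: {Well, P1, P5}.
Min-cut edges: Well→M1 (7), P5→Ref (2); capacity 7 + 2 = 9.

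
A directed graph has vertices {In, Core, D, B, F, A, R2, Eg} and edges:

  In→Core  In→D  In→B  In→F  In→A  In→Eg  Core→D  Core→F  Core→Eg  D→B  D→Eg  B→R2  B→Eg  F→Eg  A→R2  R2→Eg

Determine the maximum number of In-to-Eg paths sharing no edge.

Assign every edge capacity 1; by Menger, the answer equals the max flow.
Path In→Eg (+1); total 1.
Path In→Core→Eg (+1); total 2.
Path In→D→Eg (+1); total 3.
Path In→B→Eg (+1); total 4.
Path In→F→Eg (+1); total 5.
Path In→A→R2→Eg (+1); total 6.
No residual In→Eg path; max flow = 6.
Certifying cut of size 6: {In→A, In→B, In→Core, In→D, In→Eg, In→F}.

6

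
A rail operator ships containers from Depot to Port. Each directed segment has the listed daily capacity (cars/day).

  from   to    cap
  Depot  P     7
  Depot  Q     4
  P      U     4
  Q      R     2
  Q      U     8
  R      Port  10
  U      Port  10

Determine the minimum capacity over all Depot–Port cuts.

8

Augment Depot→P→U→Port: bottleneck 4, flow now 4.
Augment Depot→Q→R→Port: bottleneck 2, flow now 6.
Augment Depot→Q→U→Port: bottleneck 2, flow now 8.
No augmenting path remains; maximum flow = 8.
By max-flow min-cut, the minimum cut capacity equals the max flow.
In the residual graph, reachable from Depot: {Depot, P}.
Min-cut edges: Depot→Q (4), P→U (4); capacity 4 + 4 = 8.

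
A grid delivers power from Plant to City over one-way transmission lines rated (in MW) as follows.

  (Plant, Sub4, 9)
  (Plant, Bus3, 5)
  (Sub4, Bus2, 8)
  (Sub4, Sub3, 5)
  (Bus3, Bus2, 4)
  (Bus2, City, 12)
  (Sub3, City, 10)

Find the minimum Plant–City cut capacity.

13

Augment Plant→Sub4→Bus2→City: bottleneck 8, flow now 8.
Augment Plant→Sub4→Sub3→City: bottleneck 1, flow now 9.
Augment Plant→Bus3→Bus2→City: bottleneck 4, flow now 13.
No augmenting path remains; maximum flow = 13.
By max-flow min-cut, the minimum cut capacity equals the max flow.
In the residual graph, reachable from Plant: {Plant, Bus3}.
Min-cut edges: Plant→Sub4 (9), Bus3→Bus2 (4); capacity 9 + 4 = 13.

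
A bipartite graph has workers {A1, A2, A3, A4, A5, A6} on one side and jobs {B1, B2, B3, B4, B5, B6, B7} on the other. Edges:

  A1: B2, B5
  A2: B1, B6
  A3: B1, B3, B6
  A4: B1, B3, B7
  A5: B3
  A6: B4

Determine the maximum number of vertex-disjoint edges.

6

Unit-capacity flow: source→left, listed edges, right→sink; max matching = max flow.
Augmenting path A1→B2 (+1); matched 1.
Augmenting path A2→B1 (+1); matched 2.
Augmenting path A3→B3 (+1); matched 3.
Augmenting path A4→B7 (+1); matched 4.
Augmenting path A6→B4 (+1); matched 5.
Augmenting path A5→B3→A3→B6 (+1); matched 6.
No augmenting path remains; maximum matching = 6.
König certificate: {A1, A2, A3, A4, A5, A6} is a vertex cover of size 6 (every listed pair touches it), so no matching can be larger.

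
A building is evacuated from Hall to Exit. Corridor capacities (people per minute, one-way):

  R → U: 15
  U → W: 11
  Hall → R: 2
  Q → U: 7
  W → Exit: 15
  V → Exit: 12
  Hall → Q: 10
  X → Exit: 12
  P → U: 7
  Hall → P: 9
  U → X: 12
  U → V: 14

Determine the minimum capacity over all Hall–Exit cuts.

Augment Hall→P→U→V→Exit: bottleneck 7, flow now 7.
Augment Hall→Q→U→V→Exit: bottleneck 5, flow now 12.
Augment Hall→Q→U→W→Exit: bottleneck 2, flow now 14.
Augment Hall→R→U→W→Exit: bottleneck 2, flow now 16.
No augmenting path remains; maximum flow = 16.
By max-flow min-cut, the minimum cut capacity equals the max flow.
In the residual graph, reachable from Hall: {Hall, P, Q}.
Min-cut edges: Hall→R (2), P→U (7), Q→U (7); capacity 2 + 7 + 7 = 16.

16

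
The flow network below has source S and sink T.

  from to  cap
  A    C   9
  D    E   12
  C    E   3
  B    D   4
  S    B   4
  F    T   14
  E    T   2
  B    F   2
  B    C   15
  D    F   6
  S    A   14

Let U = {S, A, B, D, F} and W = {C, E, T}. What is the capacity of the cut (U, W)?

Edges leaving {S, A, B, D, F}: A→C (9), B→C (15), D→E (12), F→T (14).
Cut capacity = 9 + 15 + 12 + 14 = 50.

50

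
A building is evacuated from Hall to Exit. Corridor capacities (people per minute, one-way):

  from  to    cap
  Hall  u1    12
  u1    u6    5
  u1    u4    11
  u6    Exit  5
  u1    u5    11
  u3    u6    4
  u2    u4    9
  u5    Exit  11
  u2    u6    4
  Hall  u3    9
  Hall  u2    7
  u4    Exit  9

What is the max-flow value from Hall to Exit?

Augment Hall→u1→u4→Exit: bottleneck 9, flow now 9.
Augment Hall→u1→u5→Exit: bottleneck 3, flow now 12.
Augment Hall→u2→u6→Exit: bottleneck 4, flow now 16.
Augment Hall→u3→u6→Exit: bottleneck 1, flow now 17.
Augment Hall→u2→u4→u1→u5→Exit: bottleneck 3, flow now 20. (uses reverse residual edge)
Augment Hall→u3→u6→u2→u4→u1→u5→Exit: bottleneck 3, flow now 23. (uses reverse residual edge)
No augmenting path remains; maximum flow = 23.
In the residual graph, reachable from Hall: {Hall, u3}.
Min-cut edges: Hall→u1 (12), Hall→u2 (7), u3→u6 (4); capacity 12 + 7 + 4 = 23.
This cut is saturated, so no flow can exceed 23.

23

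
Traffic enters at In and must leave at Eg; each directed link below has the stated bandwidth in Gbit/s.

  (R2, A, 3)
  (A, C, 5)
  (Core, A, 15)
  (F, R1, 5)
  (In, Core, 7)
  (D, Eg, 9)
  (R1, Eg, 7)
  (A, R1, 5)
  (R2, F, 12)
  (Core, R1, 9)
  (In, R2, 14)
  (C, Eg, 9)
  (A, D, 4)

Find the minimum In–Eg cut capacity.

Augment In→Core→R1→Eg: bottleneck 7, flow now 7.
Augment In→R2→A→D→Eg: bottleneck 3, flow now 10.
Augment In→R2→F→R1→Core→A→D→Eg: bottleneck 1, flow now 11. (uses reverse residual edge)
Augment In→R2→F→R1→Core→A→C→Eg: bottleneck 4, flow now 15. (uses reverse residual edge)
No augmenting path remains; maximum flow = 15.
By max-flow min-cut, the minimum cut capacity equals the max flow.
In the residual graph, reachable from In: {In, R2, F}.
Min-cut edges: In→Core (7), R2→A (3), F→R1 (5); capacity 7 + 3 + 5 = 15.

15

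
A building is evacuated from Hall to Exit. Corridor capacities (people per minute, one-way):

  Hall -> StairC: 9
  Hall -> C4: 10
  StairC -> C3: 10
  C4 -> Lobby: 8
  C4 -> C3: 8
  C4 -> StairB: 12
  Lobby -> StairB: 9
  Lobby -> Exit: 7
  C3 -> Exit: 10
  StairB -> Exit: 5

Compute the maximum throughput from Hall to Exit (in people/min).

19

Augment Hall→StairC→C3→Exit: bottleneck 9, flow now 9.
Augment Hall→C4→Lobby→Exit: bottleneck 7, flow now 16.
Augment Hall→C4→C3→Exit: bottleneck 1, flow now 17.
Augment Hall→C4→StairB→Exit: bottleneck 2, flow now 19.
No augmenting path remains; maximum flow = 19.
In the residual graph, reachable from Hall: {Hall}.
Min-cut edges: Hall→StairC (9), Hall→C4 (10); capacity 9 + 10 = 19.
This cut is saturated, so no flow can exceed 19.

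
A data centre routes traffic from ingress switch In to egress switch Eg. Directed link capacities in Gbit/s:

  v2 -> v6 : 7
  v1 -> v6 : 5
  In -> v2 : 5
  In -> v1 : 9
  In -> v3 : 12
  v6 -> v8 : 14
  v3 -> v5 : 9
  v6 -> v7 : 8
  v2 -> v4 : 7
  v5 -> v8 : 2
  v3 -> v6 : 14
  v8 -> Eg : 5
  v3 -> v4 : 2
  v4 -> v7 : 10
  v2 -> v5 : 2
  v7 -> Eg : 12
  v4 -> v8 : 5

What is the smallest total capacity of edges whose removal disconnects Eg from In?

Augment In→v1→v6→v7→Eg: bottleneck 5, flow now 5.
Augment In→v2→v4→v7→Eg: bottleneck 5, flow now 10.
Augment In→v3→v4→v7→Eg: bottleneck 2, flow now 12.
Augment In→v3→v5→v8→Eg: bottleneck 2, flow now 14.
Augment In→v3→v6→v8→Eg: bottleneck 3, flow now 17.
No augmenting path remains; maximum flow = 17.
By max-flow min-cut, the minimum cut capacity equals the max flow.
In the residual graph, reachable from In: {In, v1, v2, v3, v4, v5, v6, v7, v8}.
Min-cut edges: v7→Eg (12), v8→Eg (5); capacity 12 + 5 = 17.

17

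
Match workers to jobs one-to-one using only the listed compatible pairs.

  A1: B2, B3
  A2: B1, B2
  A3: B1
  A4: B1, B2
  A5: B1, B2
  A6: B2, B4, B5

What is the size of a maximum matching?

Unit-capacity flow: source→left, listed edges, right→sink; max matching = max flow.
Augmenting path A1→B2 (+1); matched 1.
Augmenting path A2→B1 (+1); matched 2.
Augmenting path A6→B4 (+1); matched 3.
Augmenting path A4→B2→A1→B3 (+1); matched 4.
No augmenting path remains; maximum matching = 4.
König certificate: {A1, A6, B1, B2} is a vertex cover of size 4 (every listed pair touches it), so no matching can be larger.

4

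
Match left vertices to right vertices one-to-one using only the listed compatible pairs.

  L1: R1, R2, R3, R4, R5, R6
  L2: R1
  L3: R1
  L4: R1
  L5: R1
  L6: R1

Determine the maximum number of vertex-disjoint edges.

Unit-capacity flow: source→left, listed edges, right→sink; max matching = max flow.
Augmenting path L1→R1 (+1); matched 1.
Augmenting path L2→R1→L1→R2 (+1); matched 2.
No augmenting path remains; maximum matching = 2.
König certificate: {L1, R1} is a vertex cover of size 2 (every listed pair touches it), so no matching can be larger.

2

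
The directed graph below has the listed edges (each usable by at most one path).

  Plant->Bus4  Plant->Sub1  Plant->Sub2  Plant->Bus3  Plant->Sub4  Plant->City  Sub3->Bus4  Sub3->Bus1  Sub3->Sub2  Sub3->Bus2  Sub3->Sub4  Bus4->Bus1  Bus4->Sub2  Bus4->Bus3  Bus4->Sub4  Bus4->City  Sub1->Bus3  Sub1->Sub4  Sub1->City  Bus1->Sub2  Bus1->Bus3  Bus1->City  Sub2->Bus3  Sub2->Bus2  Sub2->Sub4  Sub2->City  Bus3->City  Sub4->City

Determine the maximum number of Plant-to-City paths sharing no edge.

6

Assign every edge capacity 1; by Menger, the answer equals the max flow.
Path Plant→City (+1); total 1.
Path Plant→Bus4→City (+1); total 2.
Path Plant→Sub1→City (+1); total 3.
Path Plant→Sub2→City (+1); total 4.
Path Plant→Bus3→City (+1); total 5.
Path Plant→Sub4→City (+1); total 6.
No residual Plant→City path; max flow = 6.
Certifying cut of size 6: {Plant→Bus3, Plant→Bus4, Plant→City, Plant→Sub1, Plant→Sub2, Plant→Sub4}.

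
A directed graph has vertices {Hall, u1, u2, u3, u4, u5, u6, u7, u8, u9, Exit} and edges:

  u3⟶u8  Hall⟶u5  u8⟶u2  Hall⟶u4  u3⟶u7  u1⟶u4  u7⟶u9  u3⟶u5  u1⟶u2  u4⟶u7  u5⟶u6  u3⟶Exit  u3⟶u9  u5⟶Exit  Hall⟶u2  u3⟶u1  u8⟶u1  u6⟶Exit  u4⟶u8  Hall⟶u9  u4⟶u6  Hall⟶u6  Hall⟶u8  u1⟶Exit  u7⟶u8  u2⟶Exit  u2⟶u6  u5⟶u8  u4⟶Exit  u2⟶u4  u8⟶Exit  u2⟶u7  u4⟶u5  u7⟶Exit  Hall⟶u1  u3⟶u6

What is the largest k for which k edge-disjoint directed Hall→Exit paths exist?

6

Assign every edge capacity 1; by Menger, the answer equals the max flow.
Path Hall→u1→Exit (+1); total 1.
Path Hall→u2→Exit (+1); total 2.
Path Hall→u4→Exit (+1); total 3.
Path Hall→u5→Exit (+1); total 4.
Path Hall→u6→Exit (+1); total 5.
Path Hall→u8→Exit (+1); total 6.
No residual Hall→Exit path; max flow = 6.
Certifying cut of size 6: {Hall→u1, Hall→u2, Hall→u4, Hall→u5, Hall→u6, Hall→u8}.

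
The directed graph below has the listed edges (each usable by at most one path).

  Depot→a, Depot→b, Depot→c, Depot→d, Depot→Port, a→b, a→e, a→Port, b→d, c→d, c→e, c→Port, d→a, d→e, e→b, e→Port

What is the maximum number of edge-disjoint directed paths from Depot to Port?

Assign every edge capacity 1; by Menger, the answer equals the max flow.
Path Depot→Port (+1); total 1.
Path Depot→a→Port (+1); total 2.
Path Depot→c→Port (+1); total 3.
Path Depot→d→e→Port (+1); total 4.
No residual Depot→Port path; max flow = 4.
Certifying cut of size 4: {Depot→Port, Depot→c, a→Port, e→Port}.

4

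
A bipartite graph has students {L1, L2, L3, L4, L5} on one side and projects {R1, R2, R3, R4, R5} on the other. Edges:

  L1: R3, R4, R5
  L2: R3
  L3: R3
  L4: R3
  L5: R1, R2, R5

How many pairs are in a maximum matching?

3

Unit-capacity flow: source→left, listed edges, right→sink; max matching = max flow.
Augmenting path L1→R3 (+1); matched 1.
Augmenting path L5→R1 (+1); matched 2.
Augmenting path L2→R3→L1→R4 (+1); matched 3.
No augmenting path remains; maximum matching = 3.
König certificate: {L1, L5, R3} is a vertex cover of size 3 (every listed pair touches it), so no matching can be larger.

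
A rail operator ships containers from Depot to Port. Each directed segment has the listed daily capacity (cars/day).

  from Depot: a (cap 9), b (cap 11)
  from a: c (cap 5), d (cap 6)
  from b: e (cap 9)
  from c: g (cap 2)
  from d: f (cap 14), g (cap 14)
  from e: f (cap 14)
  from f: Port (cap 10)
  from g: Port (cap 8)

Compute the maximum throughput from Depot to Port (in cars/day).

17

Augment Depot→a→c→g→Port: bottleneck 2, flow now 2.
Augment Depot→a→d→f→Port: bottleneck 6, flow now 8.
Augment Depot→b→e→f→Port: bottleneck 4, flow now 12.
Augment Depot→b→e→f→d→g→Port: bottleneck 5, flow now 17. (uses reverse residual edge)
No augmenting path remains; maximum flow = 17.
In the residual graph, reachable from Depot: {Depot, a, b, c}.
Min-cut edges: a→d (6), b→e (9), c→g (2); capacity 6 + 9 + 2 = 17.
This cut is saturated, so no flow can exceed 17.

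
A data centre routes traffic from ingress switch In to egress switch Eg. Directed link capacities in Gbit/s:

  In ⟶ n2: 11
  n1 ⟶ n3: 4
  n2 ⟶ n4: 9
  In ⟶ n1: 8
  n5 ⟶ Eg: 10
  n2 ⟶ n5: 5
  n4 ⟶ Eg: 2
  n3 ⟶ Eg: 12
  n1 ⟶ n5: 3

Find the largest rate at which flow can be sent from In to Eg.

14

Augment In→n1→n3→Eg: bottleneck 4, flow now 4.
Augment In→n1→n5→Eg: bottleneck 3, flow now 7.
Augment In→n2→n4→Eg: bottleneck 2, flow now 9.
Augment In→n2→n5→Eg: bottleneck 5, flow now 14.
No augmenting path remains; maximum flow = 14.
In the residual graph, reachable from In: {In, n1, n2, n4}.
Min-cut edges: n1→n3 (4), n1→n5 (3), n2→n5 (5), n4→Eg (2); capacity 4 + 3 + 5 + 2 = 14.
This cut is saturated, so no flow can exceed 14.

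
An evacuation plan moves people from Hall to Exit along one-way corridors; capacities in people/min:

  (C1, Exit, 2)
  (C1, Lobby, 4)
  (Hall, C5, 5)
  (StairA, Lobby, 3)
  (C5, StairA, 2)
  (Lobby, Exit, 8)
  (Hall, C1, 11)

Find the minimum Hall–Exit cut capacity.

Augment Hall→C1→Exit: bottleneck 2, flow now 2.
Augment Hall→C1→Lobby→Exit: bottleneck 4, flow now 6.
Augment Hall→C5→StairA→Lobby→Exit: bottleneck 2, flow now 8.
No augmenting path remains; maximum flow = 8.
By max-flow min-cut, the minimum cut capacity equals the max flow.
In the residual graph, reachable from Hall: {Hall, C5, C1}.
Min-cut edges: C5→StairA (2), C1→Lobby (4), C1→Exit (2); capacity 2 + 4 + 2 = 8.

8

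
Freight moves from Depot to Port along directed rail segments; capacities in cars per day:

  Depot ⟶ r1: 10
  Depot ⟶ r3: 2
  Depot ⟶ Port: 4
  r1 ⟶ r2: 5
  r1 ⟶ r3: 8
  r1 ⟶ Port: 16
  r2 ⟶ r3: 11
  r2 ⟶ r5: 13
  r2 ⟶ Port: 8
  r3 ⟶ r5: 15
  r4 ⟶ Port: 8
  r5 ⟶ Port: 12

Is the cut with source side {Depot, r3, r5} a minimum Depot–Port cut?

Given cut capacity: 10 + 4 + 12 = 26.
Augment Depot→Port: bottleneck 4, flow now 4.
Augment Depot→r1→Port: bottleneck 10, flow now 14.
Augment Depot→r3→r5→Port: bottleneck 2, flow now 16.
No augmenting path remains; maximum flow = 16.
In the residual graph, reachable from Depot: {Depot}.
Min-cut edges: Depot→r1 (10), Depot→r3 (2), Depot→Port (4); capacity 10 + 2 + 4 = 16.
Cut capacity 26 exceeds the max flow 16, so it is not minimum.

No — its capacity is 26, but the minimum cut has capacity 16.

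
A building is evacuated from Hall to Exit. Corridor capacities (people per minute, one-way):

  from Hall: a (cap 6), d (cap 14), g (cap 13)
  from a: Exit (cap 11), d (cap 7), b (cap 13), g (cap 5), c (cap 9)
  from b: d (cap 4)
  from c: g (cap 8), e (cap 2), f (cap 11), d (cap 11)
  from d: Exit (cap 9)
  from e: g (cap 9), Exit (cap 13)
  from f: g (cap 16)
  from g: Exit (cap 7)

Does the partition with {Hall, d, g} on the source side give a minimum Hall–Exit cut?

Given cut capacity: 6 + 9 + 7 = 22.
Augment Hall→a→Exit: bottleneck 6, flow now 6.
Augment Hall→d→Exit: bottleneck 9, flow now 15.
Augment Hall→g→Exit: bottleneck 7, flow now 22.
No augmenting path remains; maximum flow = 22.
Cut capacity 22 equals the max flow, so it is a minimum cut.

Yes — it is a minimum cut (capacity 22).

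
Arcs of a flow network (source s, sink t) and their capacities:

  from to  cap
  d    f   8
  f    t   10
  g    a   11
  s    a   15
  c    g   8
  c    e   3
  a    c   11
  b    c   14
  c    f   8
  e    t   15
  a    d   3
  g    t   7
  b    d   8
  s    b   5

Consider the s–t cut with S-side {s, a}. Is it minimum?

Given cut capacity: 5 + 11 + 3 = 19.
Augment s→a→c→e→t: bottleneck 3, flow now 3.
Augment s→a→c→f→t: bottleneck 8, flow now 11.
Augment s→a→d→f→t: bottleneck 2, flow now 13.
Augment s→b→c→g→t: bottleneck 5, flow now 18.
Augment s→a→d→f→c→g→t: bottleneck 1, flow now 19. (uses reverse residual edge)
No augmenting path remains; maximum flow = 19.
Cut capacity 19 equals the max flow, so it is a minimum cut.

Yes — it is a minimum cut (capacity 19).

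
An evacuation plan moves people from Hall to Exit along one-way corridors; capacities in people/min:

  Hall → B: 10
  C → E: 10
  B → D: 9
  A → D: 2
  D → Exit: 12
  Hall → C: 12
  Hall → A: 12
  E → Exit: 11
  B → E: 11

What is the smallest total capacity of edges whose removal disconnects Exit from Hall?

22

Augment Hall→A→D→Exit: bottleneck 2, flow now 2.
Augment Hall→B→D→Exit: bottleneck 9, flow now 11.
Augment Hall→B→E→Exit: bottleneck 1, flow now 12.
Augment Hall→C→E→Exit: bottleneck 10, flow now 22.
No augmenting path remains; maximum flow = 22.
By max-flow min-cut, the minimum cut capacity equals the max flow.
In the residual graph, reachable from Hall: {Hall, A, C}.
Min-cut edges: Hall→B (10), A→D (2), C→E (10); capacity 10 + 2 + 10 = 22.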